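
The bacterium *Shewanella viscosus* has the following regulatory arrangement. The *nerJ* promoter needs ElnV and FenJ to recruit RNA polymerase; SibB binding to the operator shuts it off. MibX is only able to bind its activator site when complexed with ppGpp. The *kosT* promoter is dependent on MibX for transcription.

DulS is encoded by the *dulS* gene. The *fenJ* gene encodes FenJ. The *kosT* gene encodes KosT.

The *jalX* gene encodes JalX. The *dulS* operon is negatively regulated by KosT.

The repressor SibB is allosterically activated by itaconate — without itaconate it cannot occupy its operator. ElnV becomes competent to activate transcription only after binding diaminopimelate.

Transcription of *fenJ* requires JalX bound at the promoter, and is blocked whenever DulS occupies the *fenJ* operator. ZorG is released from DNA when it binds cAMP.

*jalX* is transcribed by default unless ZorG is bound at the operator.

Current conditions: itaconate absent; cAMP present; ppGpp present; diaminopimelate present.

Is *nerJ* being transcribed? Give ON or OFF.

ON

Diaminopimelate is present, so ElnV is active.
ppGpp is present, so MibX is active.
No repressor is bound and MibX is active, so *kosT* is transcribed.
So KosT is produced and active.
With repressor KosT bound, *dulS* is not transcribed.
So DulS is not produced.
cAMP is present, so ZorG is inactive.
With no repressor bound, *jalX* is transcribed.
So JalX is produced and active.
No repressor is bound and JalX is active, so *fenJ* is transcribed.
So FenJ is produced and active.
Itaconate is absent, so SibB is inactive.
No repressor is bound and ElnV and FenJ are active, so *nerJ* is transcribed.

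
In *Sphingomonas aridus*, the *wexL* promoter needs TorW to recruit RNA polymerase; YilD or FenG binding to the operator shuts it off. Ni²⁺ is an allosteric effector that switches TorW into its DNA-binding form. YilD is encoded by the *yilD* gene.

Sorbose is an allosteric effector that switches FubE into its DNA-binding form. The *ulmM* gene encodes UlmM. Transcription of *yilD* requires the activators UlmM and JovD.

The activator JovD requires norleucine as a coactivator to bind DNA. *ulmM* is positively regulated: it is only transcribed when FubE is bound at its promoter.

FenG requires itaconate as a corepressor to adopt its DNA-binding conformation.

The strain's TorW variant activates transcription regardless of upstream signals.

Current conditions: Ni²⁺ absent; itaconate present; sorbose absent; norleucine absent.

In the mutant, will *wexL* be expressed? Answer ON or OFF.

Sorbose is absent, so FubE is inactive.
Required activator FubE is absent, so *ulmM* is not transcribed.
So UlmM is not produced.
Norleucine is absent, so JovD is inactive.
Required activator UlmM is absent, so *yilD* is not transcribed.
So YilD is not produced.
TorW is constitutively active in this strain.
Itaconate is present, so FenG is active.
With repressor FenG bound, *wexL* is not transcribed.

OFF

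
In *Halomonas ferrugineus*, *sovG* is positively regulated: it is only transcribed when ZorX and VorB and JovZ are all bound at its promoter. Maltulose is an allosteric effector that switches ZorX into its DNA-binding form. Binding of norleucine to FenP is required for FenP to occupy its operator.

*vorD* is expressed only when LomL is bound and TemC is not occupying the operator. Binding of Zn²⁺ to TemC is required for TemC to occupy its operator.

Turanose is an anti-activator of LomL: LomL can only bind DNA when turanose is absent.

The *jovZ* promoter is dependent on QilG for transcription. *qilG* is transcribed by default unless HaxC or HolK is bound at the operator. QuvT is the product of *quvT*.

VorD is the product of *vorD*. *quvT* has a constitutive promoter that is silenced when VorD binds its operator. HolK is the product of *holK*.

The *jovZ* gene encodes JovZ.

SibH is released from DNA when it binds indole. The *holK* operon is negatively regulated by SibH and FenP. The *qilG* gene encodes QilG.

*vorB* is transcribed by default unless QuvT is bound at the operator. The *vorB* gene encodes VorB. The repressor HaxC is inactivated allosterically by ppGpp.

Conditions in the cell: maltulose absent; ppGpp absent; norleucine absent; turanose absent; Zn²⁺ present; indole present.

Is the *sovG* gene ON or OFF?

OFF

Maltulose is absent, so ZorX is inactive.
Turanose is absent, so LomL is active.
Zn²⁺ is present, so TemC is active.
With repressor TemC bound, *vorD* is not transcribed.
So VorD is not produced.
With no repressor bound, *quvT* is transcribed.
So QuvT is produced and active.
With repressor QuvT bound, *vorB* is not transcribed.
So VorB is not produced.
ppGpp is absent, so HaxC is active.
Indole is present, so SibH is inactive.
Norleucine is absent, so FenP is inactive.
With no repressor bound, *holK* is transcribed.
So HolK is produced and active.
With repressor HaxC bound, *qilG* is not transcribed.
So QilG is not produced.
Required activator QilG is absent, so *jovZ* is not transcribed.
So JovZ is not produced.
Required activator ZorX is absent, so *sovG* is not transcribed.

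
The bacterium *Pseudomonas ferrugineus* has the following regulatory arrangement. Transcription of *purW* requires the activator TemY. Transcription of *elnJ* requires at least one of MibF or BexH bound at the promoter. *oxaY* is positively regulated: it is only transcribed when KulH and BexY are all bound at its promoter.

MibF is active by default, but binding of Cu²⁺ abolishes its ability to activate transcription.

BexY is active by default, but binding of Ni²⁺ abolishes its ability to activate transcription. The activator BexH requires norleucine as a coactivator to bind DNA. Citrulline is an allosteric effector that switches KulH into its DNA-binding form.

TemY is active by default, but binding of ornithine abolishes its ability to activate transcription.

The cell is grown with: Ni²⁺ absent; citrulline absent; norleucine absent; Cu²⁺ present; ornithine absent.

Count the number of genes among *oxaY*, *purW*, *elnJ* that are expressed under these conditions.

1

Citrulline is absent, so KulH is inactive.
Ni²⁺ is absent, so BexY is active.
Required activator KulH is absent, so *oxaY* is not transcribed.
→ *oxaY* is OFF.
Ornithine is absent, so TemY is active.
No repressor is bound and TemY is active, so *purW* is transcribed.
→ *purW* is ON.
Cu²⁺ is present, so MibF is inactive.
Norleucine is absent, so BexH is inactive.
No activator is available at the *elnJ* promoter, so *elnJ* is not transcribed.
→ *elnJ* is OFF.
1 of the 3 genes is transcribed.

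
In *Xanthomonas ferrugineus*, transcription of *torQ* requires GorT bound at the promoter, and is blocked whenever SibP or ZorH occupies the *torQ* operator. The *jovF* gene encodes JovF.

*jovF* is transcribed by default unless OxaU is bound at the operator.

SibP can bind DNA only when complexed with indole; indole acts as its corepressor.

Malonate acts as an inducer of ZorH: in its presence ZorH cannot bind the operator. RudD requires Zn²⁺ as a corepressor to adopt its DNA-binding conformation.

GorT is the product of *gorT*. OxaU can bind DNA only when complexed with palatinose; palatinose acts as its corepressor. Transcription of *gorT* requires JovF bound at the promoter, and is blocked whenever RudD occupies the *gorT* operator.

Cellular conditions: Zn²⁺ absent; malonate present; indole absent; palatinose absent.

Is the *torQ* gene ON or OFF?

ON

Indole is absent, so SibP is inactive.
Malonate is present, so ZorH is inactive.
Zn²⁺ is absent, so RudD is inactive.
Palatinose is absent, so OxaU is inactive.
With no repressor bound, *jovF* is transcribed.
So JovF is produced and active.
No repressor is bound and JovF is active, so *gorT* is transcribed.
So GorT is produced and active.
No repressor is bound and GorT is active, so *torQ* is transcribed.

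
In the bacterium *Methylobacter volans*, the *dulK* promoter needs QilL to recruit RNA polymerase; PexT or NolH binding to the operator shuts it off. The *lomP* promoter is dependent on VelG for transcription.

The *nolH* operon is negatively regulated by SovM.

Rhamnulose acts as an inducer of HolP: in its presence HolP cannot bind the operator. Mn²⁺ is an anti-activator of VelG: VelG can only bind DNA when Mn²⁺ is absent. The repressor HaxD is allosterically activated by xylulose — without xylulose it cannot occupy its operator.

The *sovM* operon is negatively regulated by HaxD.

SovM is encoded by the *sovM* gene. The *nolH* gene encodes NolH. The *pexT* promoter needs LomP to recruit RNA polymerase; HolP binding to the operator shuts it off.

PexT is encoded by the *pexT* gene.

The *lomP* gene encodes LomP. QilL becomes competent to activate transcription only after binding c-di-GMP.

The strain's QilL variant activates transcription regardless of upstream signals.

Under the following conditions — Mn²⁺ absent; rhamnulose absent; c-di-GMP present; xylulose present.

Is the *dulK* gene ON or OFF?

Mn²⁺ is absent, so VelG is active.
No repressor is bound and VelG is active, so *lomP* is transcribed.
So LomP is produced and active.
Rhamnulose is absent, so HolP is active.
With repressor HolP bound, *pexT* is not transcribed.
So PexT is not produced.
QilL is constitutively active in this strain.
Xylulose is present, so HaxD is active.
With repressor HaxD bound, *sovM* is not transcribed.
So SovM is not produced.
With no repressor bound, *nolH* is transcribed.
So NolH is produced and active.
With repressor NolH bound, *dulK* is not transcribed.

OFF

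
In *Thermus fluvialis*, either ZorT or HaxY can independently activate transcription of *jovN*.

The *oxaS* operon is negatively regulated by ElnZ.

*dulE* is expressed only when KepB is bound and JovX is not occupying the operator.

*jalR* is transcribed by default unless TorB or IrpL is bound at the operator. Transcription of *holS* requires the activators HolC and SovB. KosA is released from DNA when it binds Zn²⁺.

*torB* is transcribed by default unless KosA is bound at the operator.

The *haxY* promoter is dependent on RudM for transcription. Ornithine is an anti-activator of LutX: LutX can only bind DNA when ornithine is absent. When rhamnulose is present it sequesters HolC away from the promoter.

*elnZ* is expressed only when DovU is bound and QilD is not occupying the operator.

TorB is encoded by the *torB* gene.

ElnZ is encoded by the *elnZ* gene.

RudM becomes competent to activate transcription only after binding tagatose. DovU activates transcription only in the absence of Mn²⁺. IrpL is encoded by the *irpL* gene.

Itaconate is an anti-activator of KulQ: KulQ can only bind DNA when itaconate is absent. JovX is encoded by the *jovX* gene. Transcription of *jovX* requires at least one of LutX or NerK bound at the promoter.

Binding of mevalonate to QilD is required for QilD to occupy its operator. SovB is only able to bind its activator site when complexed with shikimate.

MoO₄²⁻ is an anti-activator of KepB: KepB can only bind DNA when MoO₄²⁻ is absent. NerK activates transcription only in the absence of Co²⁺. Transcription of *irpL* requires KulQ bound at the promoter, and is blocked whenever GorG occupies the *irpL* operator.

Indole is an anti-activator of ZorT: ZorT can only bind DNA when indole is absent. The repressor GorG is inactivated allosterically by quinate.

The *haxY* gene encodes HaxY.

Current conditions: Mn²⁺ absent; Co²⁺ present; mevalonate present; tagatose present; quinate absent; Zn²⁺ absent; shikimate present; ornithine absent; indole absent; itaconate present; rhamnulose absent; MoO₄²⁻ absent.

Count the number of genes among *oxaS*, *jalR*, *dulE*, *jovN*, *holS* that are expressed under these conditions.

Mn²⁺ is absent, so DovU is active.
Mevalonate is present, so QilD is active.
With repressor QilD bound, *elnZ* is not transcribed.
So ElnZ is not produced.
With no repressor bound, *oxaS* is transcribed.
→ *oxaS* is ON.
Zn²⁺ is absent, so KosA is active.
With repressor KosA bound, *torB* is not transcribed.
So TorB is not produced.
Quinate is absent, so GorG is active.
Itaconate is present, so KulQ is inactive.
With repressor GorG bound, *irpL* is not transcribed.
So IrpL is not produced.
With no repressor bound, *jalR* is transcribed.
→ *jalR* is ON.
Ornithine is absent, so LutX is active.
Co²⁺ is present, so NerK is inactive.
Activator LutX is present, so *jovX* is transcribed.
So JovX is produced and active.
MoO₄²⁻ is absent, so KepB is active.
With repressor JovX bound, *dulE* is not transcribed.
→ *dulE* is OFF.
Indole is absent, so ZorT is active.
Tagatose is present, so RudM is active.
No repressor is bound and RudM is active, so *haxY* is transcribed.
So HaxY is produced and active.
Activator ZorT is present, so *jovN* is transcribed.
→ *jovN* is ON.
Rhamnulose is absent, so HolC is active.
Shikimate is present, so SovB is active.
No repressor is bound and HolC and SovB are active, so *holS* is transcribed.
→ *holS* is ON.
4 of the 5 genes are transcribed.

4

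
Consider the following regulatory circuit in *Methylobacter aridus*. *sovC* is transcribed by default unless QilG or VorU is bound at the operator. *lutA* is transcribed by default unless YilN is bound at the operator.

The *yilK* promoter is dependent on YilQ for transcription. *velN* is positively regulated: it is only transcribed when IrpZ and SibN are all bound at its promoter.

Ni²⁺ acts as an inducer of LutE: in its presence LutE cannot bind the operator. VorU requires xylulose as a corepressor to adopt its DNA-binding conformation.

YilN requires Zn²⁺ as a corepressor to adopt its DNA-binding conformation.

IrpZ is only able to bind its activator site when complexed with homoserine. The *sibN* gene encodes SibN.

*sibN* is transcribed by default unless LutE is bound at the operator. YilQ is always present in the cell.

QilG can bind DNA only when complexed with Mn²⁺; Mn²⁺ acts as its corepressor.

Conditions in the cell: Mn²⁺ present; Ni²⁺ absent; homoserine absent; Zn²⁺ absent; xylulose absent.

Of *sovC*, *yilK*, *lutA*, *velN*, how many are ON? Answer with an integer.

2

Mn²⁺ is present, so QilG is active.
Xylulose is absent, so VorU is inactive.
With repressor QilG bound, *sovC* is not transcribed.
→ *sovC* is OFF.
YilQ is produced constitutively and is active.
No repressor is bound and YilQ is active, so *yilK* is transcribed.
→ *yilK* is ON.
Zn²⁺ is absent, so YilN is inactive.
With no repressor bound, *lutA* is transcribed.
→ *lutA* is ON.
Homoserine is absent, so IrpZ is inactive.
Ni²⁺ is absent, so LutE is active.
With repressor LutE bound, *sibN* is not transcribed.
So SibN is not produced.
Required activator IrpZ is absent, so *velN* is not transcribed.
→ *velN* is OFF.
2 of the 4 genes are transcribed.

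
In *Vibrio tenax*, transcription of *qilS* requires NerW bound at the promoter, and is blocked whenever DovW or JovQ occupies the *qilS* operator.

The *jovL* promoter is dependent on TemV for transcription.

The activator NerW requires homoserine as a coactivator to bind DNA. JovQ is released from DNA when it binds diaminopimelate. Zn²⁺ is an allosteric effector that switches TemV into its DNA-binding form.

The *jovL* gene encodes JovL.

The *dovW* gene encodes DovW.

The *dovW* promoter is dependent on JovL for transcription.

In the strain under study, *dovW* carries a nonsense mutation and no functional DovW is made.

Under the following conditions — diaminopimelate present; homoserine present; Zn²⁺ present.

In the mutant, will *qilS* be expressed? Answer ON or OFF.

ON

DovW is non-functional in this strain, so it has no effect.
Homoserine is present, so NerW is active.
Diaminopimelate is present, so JovQ is inactive.
No repressor is bound and NerW is active, so *qilS* is transcribed.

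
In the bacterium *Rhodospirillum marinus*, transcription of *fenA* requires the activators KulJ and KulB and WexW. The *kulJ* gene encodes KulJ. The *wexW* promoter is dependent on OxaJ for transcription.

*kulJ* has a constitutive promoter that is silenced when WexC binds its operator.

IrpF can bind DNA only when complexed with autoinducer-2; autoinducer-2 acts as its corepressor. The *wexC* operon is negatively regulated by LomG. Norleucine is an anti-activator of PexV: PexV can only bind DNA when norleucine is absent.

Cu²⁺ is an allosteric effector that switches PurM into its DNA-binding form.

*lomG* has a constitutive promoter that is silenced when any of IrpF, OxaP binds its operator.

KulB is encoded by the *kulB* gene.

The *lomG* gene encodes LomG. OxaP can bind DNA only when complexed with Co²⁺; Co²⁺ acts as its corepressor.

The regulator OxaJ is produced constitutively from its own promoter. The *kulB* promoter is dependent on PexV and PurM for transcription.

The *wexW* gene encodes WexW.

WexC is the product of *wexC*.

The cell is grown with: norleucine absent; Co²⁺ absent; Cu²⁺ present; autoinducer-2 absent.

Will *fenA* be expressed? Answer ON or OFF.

ON

Autoinducer-2 is absent, so IrpF is inactive.
Co²⁺ is absent, so OxaP is inactive.
With no repressor bound, *lomG* is transcribed.
So LomG is produced and active.
With repressor LomG bound, *wexC* is not transcribed.
So WexC is not produced.
With no repressor bound, *kulJ* is transcribed.
So KulJ is produced and active.
Norleucine is absent, so PexV is active.
Cu²⁺ is present, so PurM is active.
No repressor is bound and PexV and PurM are active, so *kulB* is transcribed.
So KulB is produced and active.
OxaJ is produced constitutively and is active.
No repressor is bound and OxaJ is active, so *wexW* is transcribed.
So WexW is produced and active.
No repressor is bound and KulJ and KulB and WexW are active, so *fenA* is transcribed.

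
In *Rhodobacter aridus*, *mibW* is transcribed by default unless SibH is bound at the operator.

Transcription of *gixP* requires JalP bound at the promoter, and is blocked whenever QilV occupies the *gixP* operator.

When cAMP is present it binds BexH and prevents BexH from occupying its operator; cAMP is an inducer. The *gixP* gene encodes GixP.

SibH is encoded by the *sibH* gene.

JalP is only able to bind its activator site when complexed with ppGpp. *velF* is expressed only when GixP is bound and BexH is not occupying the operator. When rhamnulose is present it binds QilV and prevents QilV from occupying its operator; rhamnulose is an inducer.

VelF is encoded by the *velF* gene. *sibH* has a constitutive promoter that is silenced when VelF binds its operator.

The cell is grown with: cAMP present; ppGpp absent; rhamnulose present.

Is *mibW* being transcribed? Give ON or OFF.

ppGpp is absent, so JalP is inactive.
Rhamnulose is present, so QilV is inactive.
Required activator JalP is absent, so *gixP* is not transcribed.
So GixP is not produced.
cAMP is present, so BexH is inactive.
Required activator GixP is absent, so *velF* is not transcribed.
So VelF is not produced.
With no repressor bound, *sibH* is transcribed.
So SibH is produced and active.
With repressor SibH bound, *mibW* is not transcribed.

OFF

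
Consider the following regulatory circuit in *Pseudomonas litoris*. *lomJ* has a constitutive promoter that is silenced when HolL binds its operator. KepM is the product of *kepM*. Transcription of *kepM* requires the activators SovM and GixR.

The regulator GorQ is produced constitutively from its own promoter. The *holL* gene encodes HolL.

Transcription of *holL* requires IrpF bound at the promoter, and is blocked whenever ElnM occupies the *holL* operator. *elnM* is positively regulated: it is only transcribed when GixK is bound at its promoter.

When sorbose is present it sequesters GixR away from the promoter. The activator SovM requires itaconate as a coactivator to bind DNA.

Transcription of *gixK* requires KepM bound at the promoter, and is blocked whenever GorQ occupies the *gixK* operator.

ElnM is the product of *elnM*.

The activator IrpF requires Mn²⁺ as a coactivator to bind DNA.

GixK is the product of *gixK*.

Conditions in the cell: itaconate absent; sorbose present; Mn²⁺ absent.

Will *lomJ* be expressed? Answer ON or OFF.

Itaconate is absent, so SovM is inactive.
Sorbose is present, so GixR is inactive.
Required activator SovM is absent, so *kepM* is not transcribed.
So KepM is not produced.
GorQ is produced constitutively and is active.
With repressor GorQ bound, *gixK* is not transcribed.
So GixK is not produced.
Required activator GixK is absent, so *elnM* is not transcribed.
So ElnM is not produced.
Mn²⁺ is absent, so IrpF is inactive.
Required activator IrpF is absent, so *holL* is not transcribed.
So HolL is not produced.
With no repressor bound, *lomJ* is transcribed.

ON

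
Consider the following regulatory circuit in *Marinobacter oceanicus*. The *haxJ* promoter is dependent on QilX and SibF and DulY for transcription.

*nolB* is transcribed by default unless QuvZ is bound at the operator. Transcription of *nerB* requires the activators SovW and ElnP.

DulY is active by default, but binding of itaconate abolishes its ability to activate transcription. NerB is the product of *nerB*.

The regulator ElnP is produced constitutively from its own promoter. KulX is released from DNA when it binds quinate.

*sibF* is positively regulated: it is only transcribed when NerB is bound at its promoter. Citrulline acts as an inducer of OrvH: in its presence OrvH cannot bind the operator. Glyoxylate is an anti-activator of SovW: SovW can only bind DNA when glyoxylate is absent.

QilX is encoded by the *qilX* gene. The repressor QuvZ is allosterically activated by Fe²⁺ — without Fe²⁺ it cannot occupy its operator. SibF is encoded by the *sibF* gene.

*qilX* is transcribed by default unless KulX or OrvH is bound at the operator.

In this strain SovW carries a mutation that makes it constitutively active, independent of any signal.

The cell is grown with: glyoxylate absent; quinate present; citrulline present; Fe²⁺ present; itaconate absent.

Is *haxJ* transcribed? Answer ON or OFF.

Quinate is present, so KulX is inactive.
Citrulline is present, so OrvH is inactive.
With no repressor bound, *qilX* is transcribed.
So QilX is produced and active.
SovW is constitutively active in this strain.
ElnP is produced constitutively and is active.
No repressor is bound and SovW and ElnP are active, so *nerB* is transcribed.
So NerB is produced and active.
No repressor is bound and NerB is active, so *sibF* is transcribed.
So SibF is produced and active.
Itaconate is absent, so DulY is active.
No repressor is bound and QilX and SibF and DulY are active, so *haxJ* is transcribed.

ON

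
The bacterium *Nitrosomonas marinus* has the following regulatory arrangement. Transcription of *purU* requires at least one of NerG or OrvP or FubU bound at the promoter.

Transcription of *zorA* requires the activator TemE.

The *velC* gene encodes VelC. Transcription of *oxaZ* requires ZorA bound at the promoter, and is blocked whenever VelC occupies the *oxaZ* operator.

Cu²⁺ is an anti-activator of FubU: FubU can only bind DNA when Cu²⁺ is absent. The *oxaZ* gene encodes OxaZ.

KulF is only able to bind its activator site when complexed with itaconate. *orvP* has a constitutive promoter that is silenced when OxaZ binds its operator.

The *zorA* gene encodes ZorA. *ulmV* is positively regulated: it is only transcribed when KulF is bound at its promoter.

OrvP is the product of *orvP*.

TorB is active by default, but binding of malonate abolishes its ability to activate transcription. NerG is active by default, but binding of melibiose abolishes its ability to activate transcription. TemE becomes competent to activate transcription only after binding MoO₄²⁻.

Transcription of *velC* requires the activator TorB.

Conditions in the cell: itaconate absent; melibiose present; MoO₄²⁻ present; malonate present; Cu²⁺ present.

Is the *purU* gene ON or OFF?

OFF

Melibiose is present, so NerG is inactive.
MoO₄²⁻ is present, so TemE is active.
No repressor is bound and TemE is active, so *zorA* is transcribed.
So ZorA is produced and active.
Malonate is present, so TorB is inactive.
Required activator TorB is absent, so *velC* is not transcribed.
So VelC is not produced.
No repressor is bound and ZorA is active, so *oxaZ* is transcribed.
So OxaZ is produced and active.
With repressor OxaZ bound, *orvP* is not transcribed.
So OrvP is not produced.
Cu²⁺ is present, so FubU is inactive.
No activator is available at the *purU* promoter, so *purU* is not transcribed.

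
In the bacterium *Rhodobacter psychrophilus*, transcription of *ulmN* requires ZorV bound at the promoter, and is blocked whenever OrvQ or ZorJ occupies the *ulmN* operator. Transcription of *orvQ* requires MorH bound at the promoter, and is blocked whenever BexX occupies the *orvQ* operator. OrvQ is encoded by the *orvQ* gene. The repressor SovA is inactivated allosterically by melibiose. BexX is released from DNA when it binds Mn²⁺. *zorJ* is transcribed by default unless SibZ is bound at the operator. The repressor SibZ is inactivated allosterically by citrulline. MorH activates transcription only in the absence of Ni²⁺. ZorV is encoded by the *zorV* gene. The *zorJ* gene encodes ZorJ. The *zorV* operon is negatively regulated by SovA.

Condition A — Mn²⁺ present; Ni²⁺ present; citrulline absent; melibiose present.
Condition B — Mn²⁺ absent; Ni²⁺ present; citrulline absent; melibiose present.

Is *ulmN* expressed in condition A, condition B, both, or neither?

both

Condition A:
Mn²⁺ is present, so BexX is inactive.
Ni²⁺ is present, so MorH is inactive.
Required activator MorH is absent, so *orvQ* is not transcribed.
So OrvQ is not produced.
Citrulline is absent, so SibZ is active.
With repressor SibZ bound, *zorJ* is not transcribed.
So ZorJ is not produced.
Melibiose is present, so SovA is inactive.
With no repressor bound, *zorV* is transcribed.
So ZorV is produced and active.
No repressor is bound and ZorV is active, so *ulmN* is transcribed.
→ *ulmN* is ON in A.
Condition B:
Mn²⁺ is absent, so BexX is active.
Ni²⁺ is present, so MorH is inactive.
With repressor BexX bound, *orvQ* is not transcribed.
So OrvQ is not produced.
Citrulline is absent, so SibZ is active.
With repressor SibZ bound, *zorJ* is not transcribed.
So ZorJ is not produced.
Melibiose is present, so SovA is inactive.
With no repressor bound, *zorV* is transcribed.
So ZorV is produced and active.
No repressor is bound and ZorV is active, so *ulmN* is transcribed.
→ *ulmN* is ON in B.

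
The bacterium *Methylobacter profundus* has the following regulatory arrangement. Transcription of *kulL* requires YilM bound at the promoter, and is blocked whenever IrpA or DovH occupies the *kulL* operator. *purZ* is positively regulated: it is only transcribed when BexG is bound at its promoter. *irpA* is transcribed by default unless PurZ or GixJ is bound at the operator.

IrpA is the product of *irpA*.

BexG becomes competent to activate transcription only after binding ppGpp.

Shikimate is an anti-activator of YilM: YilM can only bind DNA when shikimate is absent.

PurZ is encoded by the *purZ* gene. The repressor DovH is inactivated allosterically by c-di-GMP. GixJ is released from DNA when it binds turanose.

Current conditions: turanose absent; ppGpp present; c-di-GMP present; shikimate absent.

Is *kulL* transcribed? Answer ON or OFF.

ON

ppGpp is present, so BexG is active.
No repressor is bound and BexG is active, so *purZ* is transcribed.
So PurZ is produced and active.
Turanose is absent, so GixJ is active.
With repressor PurZ bound, *irpA* is not transcribed.
So IrpA is not produced.
c-di-GMP is present, so DovH is inactive.
Shikimate is absent, so YilM is active.
No repressor is bound and YilM is active, so *kulL* is transcribed.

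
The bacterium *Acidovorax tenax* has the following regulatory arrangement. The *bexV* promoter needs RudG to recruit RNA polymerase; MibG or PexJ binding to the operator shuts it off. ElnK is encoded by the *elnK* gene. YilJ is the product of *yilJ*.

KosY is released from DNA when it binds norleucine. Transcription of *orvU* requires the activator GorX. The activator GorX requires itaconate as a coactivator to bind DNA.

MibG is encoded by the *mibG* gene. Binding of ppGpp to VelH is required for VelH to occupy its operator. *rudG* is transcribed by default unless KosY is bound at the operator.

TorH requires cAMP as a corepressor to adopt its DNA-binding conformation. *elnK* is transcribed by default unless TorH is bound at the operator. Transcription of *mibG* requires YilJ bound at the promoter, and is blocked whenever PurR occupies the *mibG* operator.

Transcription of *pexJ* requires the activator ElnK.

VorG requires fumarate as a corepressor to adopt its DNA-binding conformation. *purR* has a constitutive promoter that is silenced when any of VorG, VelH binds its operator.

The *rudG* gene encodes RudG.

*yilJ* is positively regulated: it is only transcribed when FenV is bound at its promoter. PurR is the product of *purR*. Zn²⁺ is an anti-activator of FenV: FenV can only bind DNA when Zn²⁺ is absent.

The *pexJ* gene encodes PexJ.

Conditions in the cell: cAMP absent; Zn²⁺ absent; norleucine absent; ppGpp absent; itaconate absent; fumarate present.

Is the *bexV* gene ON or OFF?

OFF

Fumarate is present, so VorG is active.
ppGpp is absent, so VelH is inactive.
With repressor VorG bound, *purR* is not transcribed.
So PurR is not produced.
Zn²⁺ is absent, so FenV is active.
No repressor is bound and FenV is active, so *yilJ* is transcribed.
So YilJ is produced and active.
No repressor is bound and YilJ is active, so *mibG* is transcribed.
So MibG is produced and active.
cAMP is absent, so TorH is inactive.
With no repressor bound, *elnK* is transcribed.
So ElnK is produced and active.
No repressor is bound and ElnK is active, so *pexJ* is transcribed.
So PexJ is produced and active.
Norleucine is absent, so KosY is active.
With repressor KosY bound, *rudG* is not transcribed.
So RudG is not produced.
With repressor MibG bound, *bexV* is not transcribed.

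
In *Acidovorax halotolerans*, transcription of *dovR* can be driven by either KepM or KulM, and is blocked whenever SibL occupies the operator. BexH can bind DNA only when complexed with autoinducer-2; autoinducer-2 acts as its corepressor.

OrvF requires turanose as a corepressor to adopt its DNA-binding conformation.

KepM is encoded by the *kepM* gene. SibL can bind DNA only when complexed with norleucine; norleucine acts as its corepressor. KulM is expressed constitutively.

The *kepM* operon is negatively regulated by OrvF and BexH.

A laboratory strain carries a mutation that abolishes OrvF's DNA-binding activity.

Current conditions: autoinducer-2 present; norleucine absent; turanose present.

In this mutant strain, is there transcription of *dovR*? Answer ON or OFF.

Norleucine is absent, so SibL is inactive.
OrvF is non-functional in this strain, so it has no effect.
Autoinducer-2 is present, so BexH is active.
With repressor BexH bound, *kepM* is not transcribed.
So KepM is not produced.
KulM is produced constitutively and is active.
Activator KulM is present, so *dovR* is transcribed.

ON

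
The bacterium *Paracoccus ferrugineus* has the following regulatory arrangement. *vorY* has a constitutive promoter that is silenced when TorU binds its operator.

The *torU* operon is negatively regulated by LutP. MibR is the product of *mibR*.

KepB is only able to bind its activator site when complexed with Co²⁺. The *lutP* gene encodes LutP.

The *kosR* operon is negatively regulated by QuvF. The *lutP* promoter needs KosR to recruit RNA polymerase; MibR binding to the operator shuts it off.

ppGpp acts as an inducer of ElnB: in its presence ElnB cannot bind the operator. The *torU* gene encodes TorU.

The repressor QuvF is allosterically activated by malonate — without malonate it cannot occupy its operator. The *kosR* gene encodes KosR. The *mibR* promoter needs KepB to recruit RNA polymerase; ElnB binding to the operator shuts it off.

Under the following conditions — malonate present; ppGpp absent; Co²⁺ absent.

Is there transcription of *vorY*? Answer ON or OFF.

OFF

Malonate is present, so QuvF is active.
With repressor QuvF bound, *kosR* is not transcribed.
So KosR is not produced.
Co²⁺ is absent, so KepB is inactive.
ppGpp is absent, so ElnB is active.
With repressor ElnB bound, *mibR* is not transcribed.
So MibR is not produced.
Required activator KosR is absent, so *lutP* is not transcribed.
So LutP is not produced.
With no repressor bound, *torU* is transcribed.
So TorU is produced and active.
With repressor TorU bound, *vorY* is not transcribed.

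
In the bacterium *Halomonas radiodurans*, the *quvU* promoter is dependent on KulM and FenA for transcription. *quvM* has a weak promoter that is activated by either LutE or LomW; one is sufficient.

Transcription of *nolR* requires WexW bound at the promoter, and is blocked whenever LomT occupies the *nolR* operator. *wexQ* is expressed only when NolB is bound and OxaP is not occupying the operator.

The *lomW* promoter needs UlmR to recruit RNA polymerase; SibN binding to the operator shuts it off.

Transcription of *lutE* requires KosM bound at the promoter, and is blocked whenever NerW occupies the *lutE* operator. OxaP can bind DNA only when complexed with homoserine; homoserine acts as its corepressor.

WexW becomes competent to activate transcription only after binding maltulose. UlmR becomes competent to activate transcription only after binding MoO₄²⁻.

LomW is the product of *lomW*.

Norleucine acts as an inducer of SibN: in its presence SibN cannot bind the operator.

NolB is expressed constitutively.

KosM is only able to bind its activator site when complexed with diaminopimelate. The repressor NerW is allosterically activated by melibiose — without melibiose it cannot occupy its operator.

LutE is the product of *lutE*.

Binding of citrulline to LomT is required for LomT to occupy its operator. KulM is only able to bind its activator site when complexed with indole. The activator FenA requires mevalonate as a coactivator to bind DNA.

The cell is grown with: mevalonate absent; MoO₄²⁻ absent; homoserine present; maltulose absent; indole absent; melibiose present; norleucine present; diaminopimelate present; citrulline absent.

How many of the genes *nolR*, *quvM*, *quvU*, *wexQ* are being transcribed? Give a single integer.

0

Citrulline is absent, so LomT is inactive.
Maltulose is absent, so WexW is inactive.
Required activator WexW is absent, so *nolR* is not transcribed.
→ *nolR* is OFF.
Melibiose is present, so NerW is active.
Diaminopimelate is present, so KosM is active.
With repressor NerW bound, *lutE* is not transcribed.
So LutE is not produced.
Norleucine is present, so SibN is inactive.
MoO₄²⁻ is absent, so UlmR is inactive.
Required activator UlmR is absent, so *lomW* is not transcribed.
So LomW is not produced.
No activator is available at the *quvM* promoter, so *quvM* is not transcribed.
→ *quvM* is OFF.
Indole is absent, so KulM is inactive.
Mevalonate is absent, so FenA is inactive.
Required activator KulM is absent, so *quvU* is not transcribed.
→ *quvU* is OFF.
NolB is produced constitutively and is active.
Homoserine is present, so OxaP is active.
With repressor OxaP bound, *wexQ* is not transcribed.
→ *wexQ* is OFF.
0 of the 4 genes are transcribed.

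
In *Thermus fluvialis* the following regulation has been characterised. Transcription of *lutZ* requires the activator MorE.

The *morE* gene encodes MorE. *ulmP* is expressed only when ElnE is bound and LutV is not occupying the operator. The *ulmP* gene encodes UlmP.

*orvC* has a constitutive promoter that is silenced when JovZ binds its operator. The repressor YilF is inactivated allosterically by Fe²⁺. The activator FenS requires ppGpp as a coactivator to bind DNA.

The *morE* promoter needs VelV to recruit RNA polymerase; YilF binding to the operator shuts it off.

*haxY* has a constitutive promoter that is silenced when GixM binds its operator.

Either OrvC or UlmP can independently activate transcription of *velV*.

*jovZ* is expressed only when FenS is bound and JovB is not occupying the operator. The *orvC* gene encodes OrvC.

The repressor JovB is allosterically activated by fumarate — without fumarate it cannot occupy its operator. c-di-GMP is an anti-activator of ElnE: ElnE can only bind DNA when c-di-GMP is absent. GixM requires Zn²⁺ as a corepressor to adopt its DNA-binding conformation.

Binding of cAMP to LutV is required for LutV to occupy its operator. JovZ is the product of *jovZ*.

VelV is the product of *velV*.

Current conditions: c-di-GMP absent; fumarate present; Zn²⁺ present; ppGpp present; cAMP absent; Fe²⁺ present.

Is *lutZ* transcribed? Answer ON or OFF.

ppGpp is present, so FenS is active.
Fumarate is present, so JovB is active.
With repressor JovB bound, *jovZ* is not transcribed.
So JovZ is not produced.
With no repressor bound, *orvC* is transcribed.
So OrvC is produced and active.
cAMP is absent, so LutV is inactive.
c-di-GMP is absent, so ElnE is active.
No repressor is bound and ElnE is active, so *ulmP* is transcribed.
So UlmP is produced and active.
Activator OrvC is present, so *velV* is transcribed.
So VelV is produced and active.
Fe²⁺ is present, so YilF is inactive.
No repressor is bound and VelV is active, so *morE* is transcribed.
So MorE is produced and active.
No repressor is bound and MorE is active, so *lutZ* is transcribed.

ON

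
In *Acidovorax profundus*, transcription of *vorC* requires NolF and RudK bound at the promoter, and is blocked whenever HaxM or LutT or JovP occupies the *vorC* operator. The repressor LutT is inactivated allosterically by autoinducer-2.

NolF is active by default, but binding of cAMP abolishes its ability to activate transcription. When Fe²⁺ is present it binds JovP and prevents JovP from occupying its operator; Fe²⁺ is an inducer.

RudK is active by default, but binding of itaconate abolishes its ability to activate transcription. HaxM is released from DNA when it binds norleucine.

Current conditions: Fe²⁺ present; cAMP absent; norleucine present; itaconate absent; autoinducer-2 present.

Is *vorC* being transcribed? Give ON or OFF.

cAMP is absent, so NolF is active.
Norleucine is present, so HaxM is inactive.
Autoinducer-2 is present, so LutT is inactive.
Itaconate is absent, so RudK is active.
Fe²⁺ is present, so JovP is inactive.
No repressor is bound and NolF and RudK are active, so *vorC* is transcribed.

ON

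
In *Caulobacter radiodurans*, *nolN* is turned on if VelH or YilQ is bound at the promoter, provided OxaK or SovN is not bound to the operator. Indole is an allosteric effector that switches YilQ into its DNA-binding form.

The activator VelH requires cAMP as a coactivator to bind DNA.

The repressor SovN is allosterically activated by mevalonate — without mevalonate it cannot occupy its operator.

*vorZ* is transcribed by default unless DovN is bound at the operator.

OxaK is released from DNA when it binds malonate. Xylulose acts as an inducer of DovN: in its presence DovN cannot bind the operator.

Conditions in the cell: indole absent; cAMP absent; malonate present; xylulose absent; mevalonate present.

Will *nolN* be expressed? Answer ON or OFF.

OFF

Malonate is present, so OxaK is inactive.
Mevalonate is present, so SovN is active.
cAMP is absent, so VelH is inactive.
Indole is absent, so YilQ is inactive.
With repressor SovN bound, *nolN* is not transcribed.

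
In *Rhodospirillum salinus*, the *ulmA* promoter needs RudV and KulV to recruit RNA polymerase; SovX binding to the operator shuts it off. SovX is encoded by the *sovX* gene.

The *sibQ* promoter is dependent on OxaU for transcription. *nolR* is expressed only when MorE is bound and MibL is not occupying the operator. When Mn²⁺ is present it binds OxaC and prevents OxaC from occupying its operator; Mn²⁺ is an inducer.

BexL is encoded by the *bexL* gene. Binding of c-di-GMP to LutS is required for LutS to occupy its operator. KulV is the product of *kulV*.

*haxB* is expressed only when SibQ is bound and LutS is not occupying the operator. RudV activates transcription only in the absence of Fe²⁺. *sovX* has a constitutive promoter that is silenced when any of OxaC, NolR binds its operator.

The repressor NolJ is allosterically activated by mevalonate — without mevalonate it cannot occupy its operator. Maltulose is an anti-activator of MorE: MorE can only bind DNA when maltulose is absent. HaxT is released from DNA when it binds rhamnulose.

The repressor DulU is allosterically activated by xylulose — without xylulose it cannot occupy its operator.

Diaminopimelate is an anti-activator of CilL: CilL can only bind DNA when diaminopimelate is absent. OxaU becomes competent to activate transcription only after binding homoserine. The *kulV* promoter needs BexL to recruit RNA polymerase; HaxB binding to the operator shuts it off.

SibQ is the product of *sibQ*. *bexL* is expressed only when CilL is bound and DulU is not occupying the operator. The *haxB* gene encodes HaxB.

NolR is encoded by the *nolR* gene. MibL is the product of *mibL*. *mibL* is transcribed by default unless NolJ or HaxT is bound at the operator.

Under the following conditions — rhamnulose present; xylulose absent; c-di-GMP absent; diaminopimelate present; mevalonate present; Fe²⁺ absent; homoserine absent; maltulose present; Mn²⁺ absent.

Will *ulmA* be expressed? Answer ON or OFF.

OFF

Fe²⁺ is absent, so RudV is active.
c-di-GMP is absent, so LutS is inactive.
Homoserine is absent, so OxaU is inactive.
Required activator OxaU is absent, so *sibQ* is not transcribed.
So SibQ is not produced.
Required activator SibQ is absent, so *haxB* is not transcribed.
So HaxB is not produced.
Xylulose is absent, so DulU is inactive.
Diaminopimelate is present, so CilL is inactive.
Required activator CilL is absent, so *bexL* is not transcribed.
So BexL is not produced.
Required activator BexL is absent, so *kulV* is not transcribed.
So KulV is not produced.
Mn²⁺ is absent, so OxaC is active.
Maltulose is present, so MorE is inactive.
Mevalonate is present, so NolJ is active.
Rhamnulose is present, so HaxT is inactive.
With repressor NolJ bound, *mibL* is not transcribed.
So MibL is not produced.
Required activator MorE is absent, so *nolR* is not transcribed.
So NolR is not produced.
With repressor OxaC bound, *sovX* is not transcribed.
So SovX is not produced.
Required activator KulV is absent, so *ulmA* is not transcribed.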